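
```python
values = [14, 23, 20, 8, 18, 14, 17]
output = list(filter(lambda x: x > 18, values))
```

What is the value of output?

Step 1: Filter elements > 18:
  14: removed
  23: kept
  20: kept
  8: removed
  18: removed
  14: removed
  17: removed
Therefore output = [23, 20].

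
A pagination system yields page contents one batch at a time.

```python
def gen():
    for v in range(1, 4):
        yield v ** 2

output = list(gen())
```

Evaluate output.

Step 1: For each v in range(1, 4), yield v**2:
  v=1: yield 1**2 = 1
  v=2: yield 2**2 = 4
  v=3: yield 3**2 = 9
Therefore output = [1, 4, 9].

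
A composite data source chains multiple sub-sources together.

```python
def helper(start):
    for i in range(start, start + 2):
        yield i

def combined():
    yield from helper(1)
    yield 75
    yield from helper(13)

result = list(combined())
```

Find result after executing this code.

Step 1: combined() delegates to helper(1):
  yield 1
  yield 2
Step 2: yield 75
Step 3: Delegates to helper(13):
  yield 13
  yield 14
Therefore result = [1, 2, 75, 13, 14].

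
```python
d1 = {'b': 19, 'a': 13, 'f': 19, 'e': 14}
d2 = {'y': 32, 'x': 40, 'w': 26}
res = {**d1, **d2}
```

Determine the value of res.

Step 1: Merge d1 and d2 (d2 values override on key conflicts).
Step 2: d1 has keys ['b', 'a', 'f', 'e'], d2 has keys ['y', 'x', 'w'].
Therefore res = {'b': 19, 'a': 13, 'f': 19, 'e': 14, 'y': 32, 'x': 40, 'w': 26}.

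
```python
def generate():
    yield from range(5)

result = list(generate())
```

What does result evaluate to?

Step 1: yield from delegates to the iterable, yielding each element.
Step 2: Collected values: [0, 1, 2, 3, 4].
Therefore result = [0, 1, 2, 3, 4].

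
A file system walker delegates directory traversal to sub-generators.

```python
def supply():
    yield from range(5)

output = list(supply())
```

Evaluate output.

Step 1: yield from delegates to the iterable, yielding each element.
Step 2: Collected values: [0, 1, 2, 3, 4].
Therefore output = [0, 1, 2, 3, 4].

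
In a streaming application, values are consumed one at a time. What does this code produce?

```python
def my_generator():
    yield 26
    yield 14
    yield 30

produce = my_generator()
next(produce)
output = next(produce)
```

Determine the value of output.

Step 1: my_generator() creates a generator.
Step 2: next(produce) yields 26 (consumed and discarded).
Step 3: next(produce) yields 14, assigned to output.
Therefore output = 14.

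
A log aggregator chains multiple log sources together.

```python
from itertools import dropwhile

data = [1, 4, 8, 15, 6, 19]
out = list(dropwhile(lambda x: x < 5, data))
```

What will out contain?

Step 1: dropwhile drops elements while < 5:
  1 < 5: dropped
  4 < 5: dropped
  8: kept (dropping stopped)
Step 2: Remaining elements kept regardless of condition.
Therefore out = [8, 15, 6, 19].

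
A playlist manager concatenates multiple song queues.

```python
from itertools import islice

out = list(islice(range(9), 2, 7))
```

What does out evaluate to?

Step 1: islice(range(9), 2, 7) takes elements at indices [2, 7).
Step 2: Elements: [2, 3, 4, 5, 6].
Therefore out = [2, 3, 4, 5, 6].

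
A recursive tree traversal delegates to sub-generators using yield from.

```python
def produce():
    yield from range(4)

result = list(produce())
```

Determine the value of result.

Step 1: yield from delegates to the iterable, yielding each element.
Step 2: Collected values: [0, 1, 2, 3].
Therefore result = [0, 1, 2, 3].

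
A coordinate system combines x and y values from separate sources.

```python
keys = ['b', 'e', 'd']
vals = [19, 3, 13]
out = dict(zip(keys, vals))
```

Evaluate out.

Step 1: zip pairs keys with values:
  'b' -> 19
  'e' -> 3
  'd' -> 13
Therefore out = {'b': 19, 'e': 3, 'd': 13}.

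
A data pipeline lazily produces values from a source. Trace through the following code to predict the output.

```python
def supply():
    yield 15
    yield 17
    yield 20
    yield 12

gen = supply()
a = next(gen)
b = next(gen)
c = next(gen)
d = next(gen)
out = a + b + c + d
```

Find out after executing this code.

Step 1: Create generator and consume all values:
  a = next(gen) = 15
  b = next(gen) = 17
  c = next(gen) = 20
  d = next(gen) = 12
Step 2: out = 15 + 17 + 20 + 12 = 64.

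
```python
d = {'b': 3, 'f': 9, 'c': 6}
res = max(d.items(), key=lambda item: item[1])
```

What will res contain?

Step 1: Find item with maximum value:
  ('b', 3)
  ('f', 9)
  ('c', 6)
Step 2: Maximum value is 9 at key 'f'.
Therefore res = ('f', 9).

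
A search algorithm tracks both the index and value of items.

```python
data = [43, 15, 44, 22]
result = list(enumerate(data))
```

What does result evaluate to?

Step 1: enumerate pairs each element with its index:
  (0, 43)
  (1, 15)
  (2, 44)
  (3, 22)
Therefore result = [(0, 43), (1, 15), (2, 44), (3, 22)].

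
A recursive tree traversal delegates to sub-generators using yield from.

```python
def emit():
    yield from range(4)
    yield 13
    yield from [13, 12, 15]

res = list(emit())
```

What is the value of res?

Step 1: Trace yields in order:
  yield 0
  yield 1
  yield 2
  yield 3
  yield 13
  yield 13
  yield 12
  yield 15
Therefore res = [0, 1, 2, 3, 13, 13, 12, 15].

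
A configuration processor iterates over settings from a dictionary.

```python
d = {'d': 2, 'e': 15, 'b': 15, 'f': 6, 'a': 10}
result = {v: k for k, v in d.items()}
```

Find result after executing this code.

Step 1: Invert dict (swap keys and values):
  'd': 2 -> 2: 'd'
  'e': 15 -> 15: 'e'
  'b': 15 -> 15: 'b'
  'f': 6 -> 6: 'f'
  'a': 10 -> 10: 'a'
Therefore result = {2: 'd', 15: 'b', 6: 'f', 10: 'a'}.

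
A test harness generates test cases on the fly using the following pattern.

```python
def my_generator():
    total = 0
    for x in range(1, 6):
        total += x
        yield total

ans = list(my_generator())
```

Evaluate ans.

Step 1: Generator accumulates running sum:
  x=1: total = 1, yield 1
  x=2: total = 3, yield 3
  x=3: total = 6, yield 6
  x=4: total = 10, yield 10
  x=5: total = 15, yield 15
Therefore ans = [1, 3, 6, 10, 15].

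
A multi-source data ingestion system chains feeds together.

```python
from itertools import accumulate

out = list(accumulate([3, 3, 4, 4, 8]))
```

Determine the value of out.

Step 1: accumulate computes running sums:
  + 3 = 3
  + 3 = 6
  + 4 = 10
  + 4 = 14
  + 8 = 22
Therefore out = [3, 6, 10, 14, 22].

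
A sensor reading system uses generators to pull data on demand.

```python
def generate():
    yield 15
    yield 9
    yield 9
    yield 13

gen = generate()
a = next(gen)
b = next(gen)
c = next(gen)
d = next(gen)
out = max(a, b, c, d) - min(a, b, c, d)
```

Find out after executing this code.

Step 1: Create generator and consume all values:
  a = next(gen) = 15
  b = next(gen) = 9
  c = next(gen) = 9
  d = next(gen) = 13
Step 2: max = 15, min = 9, out = 15 - 9 = 6.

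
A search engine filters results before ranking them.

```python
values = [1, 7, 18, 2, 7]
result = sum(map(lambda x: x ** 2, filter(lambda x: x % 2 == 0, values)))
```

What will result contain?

Step 1: Filter even numbers from [1, 7, 18, 2, 7]: [18, 2]
Step 2: Square each: [324, 4]
Step 3: Sum = 328.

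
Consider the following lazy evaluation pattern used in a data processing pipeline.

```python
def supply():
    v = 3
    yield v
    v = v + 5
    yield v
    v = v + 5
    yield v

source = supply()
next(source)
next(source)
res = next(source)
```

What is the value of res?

Step 1: Trace through generator execution:
  Yield 1: v starts at 3, yield 3
  Yield 2: v = 3 + 5 = 8, yield 8
  Yield 3: v = 8 + 5 = 13, yield 13
Step 2: First next() gets 3, second next() gets the second value, third next() yields 13.
Therefore res = 13.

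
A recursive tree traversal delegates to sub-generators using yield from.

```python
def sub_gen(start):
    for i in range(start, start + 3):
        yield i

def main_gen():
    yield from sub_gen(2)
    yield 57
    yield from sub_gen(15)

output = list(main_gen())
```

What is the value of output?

Step 1: main_gen() delegates to sub_gen(2):
  yield 2
  yield 3
  yield 4
Step 2: yield 57
Step 3: Delegates to sub_gen(15):
  yield 15
  yield 16
  yield 17
Therefore output = [2, 3, 4, 57, 15, 16, 17].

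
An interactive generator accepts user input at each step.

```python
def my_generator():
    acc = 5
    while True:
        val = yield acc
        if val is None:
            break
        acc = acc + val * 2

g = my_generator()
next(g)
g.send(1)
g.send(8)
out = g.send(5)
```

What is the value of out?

Step 1: next() -> yield acc=5.
Step 2: send(1) -> val=1, acc = 5 + 1*2 = 7, yield 7.
Step 3: send(8) -> val=8, acc = 7 + 8*2 = 23, yield 23.
Step 4: send(5) -> val=5, acc = 23 + 5*2 = 33, yield 33.
Therefore out = 33.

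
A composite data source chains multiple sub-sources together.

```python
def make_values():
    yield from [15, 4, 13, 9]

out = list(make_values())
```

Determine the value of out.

Step 1: yield from delegates to the iterable, yielding each element.
Step 2: Collected values: [15, 4, 13, 9].
Therefore out = [15, 4, 13, 9].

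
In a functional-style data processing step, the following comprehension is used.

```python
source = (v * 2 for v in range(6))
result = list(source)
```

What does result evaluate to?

Step 1: For each v in range(6), compute v*2:
  v=0: 0*2 = 0
  v=1: 1*2 = 2
  v=2: 2*2 = 4
  v=3: 3*2 = 6
  v=4: 4*2 = 8
  v=5: 5*2 = 10
Therefore result = [0, 2, 4, 6, 8, 10].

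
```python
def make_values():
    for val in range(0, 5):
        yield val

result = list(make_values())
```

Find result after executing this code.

Step 1: The generator yields each value from range(0, 5).
Step 2: list() consumes all yields: [0, 1, 2, 3, 4].
Therefore result = [0, 1, 2, 3, 4].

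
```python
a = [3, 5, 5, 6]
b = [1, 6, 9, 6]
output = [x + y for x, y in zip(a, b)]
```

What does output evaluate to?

Step 1: Add corresponding elements:
  3 + 1 = 4
  5 + 6 = 11
  5 + 9 = 14
  6 + 6 = 12
Therefore output = [4, 11, 14, 12].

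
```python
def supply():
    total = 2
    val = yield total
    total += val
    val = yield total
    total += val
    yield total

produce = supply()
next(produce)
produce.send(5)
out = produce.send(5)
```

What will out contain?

Step 1: next() -> yield total=2.
Step 2: send(5) -> val=5, total = 2+5 = 7, yield 7.
Step 3: send(5) -> val=5, total = 7+5 = 12, yield 12.
Therefore out = 12.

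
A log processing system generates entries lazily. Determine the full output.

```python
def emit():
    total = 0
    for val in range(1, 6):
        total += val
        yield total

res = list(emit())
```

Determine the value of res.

Step 1: Generator accumulates running sum:
  val=1: total = 1, yield 1
  val=2: total = 3, yield 3
  val=3: total = 6, yield 6
  val=4: total = 10, yield 10
  val=5: total = 15, yield 15
Therefore res = [1, 3, 6, 10, 15].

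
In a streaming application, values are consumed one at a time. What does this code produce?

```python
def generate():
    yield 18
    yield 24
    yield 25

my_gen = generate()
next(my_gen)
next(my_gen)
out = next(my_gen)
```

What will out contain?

Step 1: generate() creates a generator.
Step 2: next(my_gen) yields 18 (consumed and discarded).
Step 3: next(my_gen) yields 24 (consumed and discarded).
Step 4: next(my_gen) yields 25, assigned to out.
Therefore out = 25.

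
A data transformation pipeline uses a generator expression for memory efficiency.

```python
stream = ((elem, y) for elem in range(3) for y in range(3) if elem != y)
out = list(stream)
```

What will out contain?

Step 1: Nested generator over range(3) x range(3) where elem != y:
  (0, 0): excluded (elem == y)
  (0, 1): included
  (0, 2): included
  (1, 0): included
  (1, 1): excluded (elem == y)
  (1, 2): included
  (2, 0): included
  (2, 1): included
  (2, 2): excluded (elem == y)
Therefore out = [(0, 1), (0, 2), (1, 0), (1, 2), (2, 0), (2, 1)].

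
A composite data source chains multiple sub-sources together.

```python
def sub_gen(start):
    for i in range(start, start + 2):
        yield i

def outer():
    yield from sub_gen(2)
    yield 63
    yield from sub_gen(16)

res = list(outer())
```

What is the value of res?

Step 1: outer() delegates to sub_gen(2):
  yield 2
  yield 3
Step 2: yield 63
Step 3: Delegates to sub_gen(16):
  yield 16
  yield 17
Therefore res = [2, 3, 63, 16, 17].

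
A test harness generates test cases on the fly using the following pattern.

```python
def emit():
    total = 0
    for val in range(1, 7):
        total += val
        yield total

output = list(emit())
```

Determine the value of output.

Step 1: Generator accumulates running sum:
  val=1: total = 1, yield 1
  val=2: total = 3, yield 3
  val=3: total = 6, yield 6
  val=4: total = 10, yield 10
  val=5: total = 15, yield 15
  val=6: total = 21, yield 21
Therefore output = [1, 3, 6, 10, 15, 21].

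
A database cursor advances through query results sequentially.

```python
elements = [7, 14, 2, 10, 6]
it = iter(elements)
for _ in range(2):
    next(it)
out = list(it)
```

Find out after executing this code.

Step 1: Create iterator over [7, 14, 2, 10, 6].
Step 2: Advance 2 positions (consuming [7, 14]).
Step 3: list() collects remaining elements: [2, 10, 6].
Therefore out = [2, 10, 6].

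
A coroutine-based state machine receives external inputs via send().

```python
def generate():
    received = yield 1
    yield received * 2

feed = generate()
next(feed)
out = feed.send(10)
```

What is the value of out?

Step 1: next(feed) advances to first yield, producing 1.
Step 2: send(10) resumes, received = 10.
Step 3: yield received * 2 = 10 * 2 = 20.
Therefore out = 20.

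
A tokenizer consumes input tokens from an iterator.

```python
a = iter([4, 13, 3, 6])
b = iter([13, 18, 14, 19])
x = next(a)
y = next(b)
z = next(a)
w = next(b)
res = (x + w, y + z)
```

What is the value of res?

Step 1: a iterates [4, 13, 3, 6], b iterates [13, 18, 14, 19].
Step 2: x = next(a) = 4, y = next(b) = 13.
Step 3: z = next(a) = 13, w = next(b) = 18.
Step 4: res = (4 + 18, 13 + 13) = (22, 26).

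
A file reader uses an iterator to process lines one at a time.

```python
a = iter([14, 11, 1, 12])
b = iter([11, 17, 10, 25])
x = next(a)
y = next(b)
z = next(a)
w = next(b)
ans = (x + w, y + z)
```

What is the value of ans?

Step 1: a iterates [14, 11, 1, 12], b iterates [11, 17, 10, 25].
Step 2: x = next(a) = 14, y = next(b) = 11.
Step 3: z = next(a) = 11, w = next(b) = 17.
Step 4: ans = (14 + 17, 11 + 11) = (31, 22).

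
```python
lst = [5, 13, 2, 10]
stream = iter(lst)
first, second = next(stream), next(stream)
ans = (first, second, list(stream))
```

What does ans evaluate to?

Step 1: Create iterator over [5, 13, 2, 10].
Step 2: first = 5, second = 13.
Step 3: Remaining elements: [2, 10].
Therefore ans = (5, 13, [2, 10]).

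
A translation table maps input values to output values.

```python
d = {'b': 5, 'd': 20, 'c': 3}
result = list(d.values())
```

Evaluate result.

Step 1: d.values() returns the dictionary values in insertion order.
Therefore result = [5, 20, 3].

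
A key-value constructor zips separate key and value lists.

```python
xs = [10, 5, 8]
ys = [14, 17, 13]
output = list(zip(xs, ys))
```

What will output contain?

Step 1: zip pairs elements at same index:
  Index 0: (10, 14)
  Index 1: (5, 17)
  Index 2: (8, 13)
Therefore output = [(10, 14), (5, 17), (8, 13)].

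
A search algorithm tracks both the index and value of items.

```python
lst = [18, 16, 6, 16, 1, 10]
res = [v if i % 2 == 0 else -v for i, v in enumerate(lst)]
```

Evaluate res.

Step 1: For each (i, v), keep v if i is even, negate if odd:
  i=0 (even): keep 18
  i=1 (odd): negate to -16
  i=2 (even): keep 6
  i=3 (odd): negate to -16
  i=4 (even): keep 1
  i=5 (odd): negate to -10
Therefore res = [18, -16, 6, -16, 1, -10].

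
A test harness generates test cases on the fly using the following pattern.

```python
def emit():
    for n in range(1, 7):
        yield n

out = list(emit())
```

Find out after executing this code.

Step 1: The generator yields each value from range(1, 7).
Step 2: list() consumes all yields: [1, 2, 3, 4, 5, 6].
Therefore out = [1, 2, 3, 4, 5, 6].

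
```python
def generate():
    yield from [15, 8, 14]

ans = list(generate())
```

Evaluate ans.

Step 1: yield from delegates to the iterable, yielding each element.
Step 2: Collected values: [15, 8, 14].
Therefore ans = [15, 8, 14].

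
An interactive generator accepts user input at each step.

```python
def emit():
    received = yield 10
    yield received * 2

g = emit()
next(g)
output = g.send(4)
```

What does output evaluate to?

Step 1: next(g) advances to first yield, producing 10.
Step 2: send(4) resumes, received = 4.
Step 3: yield received * 2 = 4 * 2 = 8.
Therefore output = 8.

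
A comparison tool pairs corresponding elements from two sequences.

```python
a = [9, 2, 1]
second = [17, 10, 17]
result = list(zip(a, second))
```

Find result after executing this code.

Step 1: zip pairs elements at same index:
  Index 0: (9, 17)
  Index 1: (2, 10)
  Index 2: (1, 17)
Therefore result = [(9, 17), (2, 10), (1, 17)].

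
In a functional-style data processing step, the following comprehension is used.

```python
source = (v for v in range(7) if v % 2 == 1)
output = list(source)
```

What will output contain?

Step 1: Filter range(7) keeping only odd values:
  v=0: even, excluded
  v=1: odd, included
  v=2: even, excluded
  v=3: odd, included
  v=4: even, excluded
  v=5: odd, included
  v=6: even, excluded
Therefore output = [1, 3, 5].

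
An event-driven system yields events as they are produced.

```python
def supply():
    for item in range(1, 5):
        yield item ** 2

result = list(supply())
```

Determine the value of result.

Step 1: For each item in range(1, 5), yield item**2:
  item=1: yield 1**2 = 1
  item=2: yield 2**2 = 4
  item=3: yield 3**2 = 9
  item=4: yield 4**2 = 16
Therefore result = [1, 4, 9, 16].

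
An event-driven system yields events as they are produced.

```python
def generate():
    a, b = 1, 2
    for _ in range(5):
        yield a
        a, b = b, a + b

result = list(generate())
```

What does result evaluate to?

Step 1: Fibonacci-like sequence starting with a=1, b=2:
  Iteration 1: yield a=1, then a,b = 2,3
  Iteration 2: yield a=2, then a,b = 3,5
  Iteration 3: yield a=3, then a,b = 5,8
  Iteration 4: yield a=5, then a,b = 8,13
  Iteration 5: yield a=8, then a,b = 13,21
Therefore result = [1, 2, 3, 5, 8].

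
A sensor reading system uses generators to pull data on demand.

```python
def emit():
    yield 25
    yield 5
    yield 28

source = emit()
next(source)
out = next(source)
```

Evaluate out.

Step 1: emit() creates a generator.
Step 2: next(source) yields 25 (consumed and discarded).
Step 3: next(source) yields 5, assigned to out.
Therefore out = 5.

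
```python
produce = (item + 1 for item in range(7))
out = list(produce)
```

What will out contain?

Step 1: For each item in range(7), compute item+1:
  item=0: 0+1 = 1
  item=1: 1+1 = 2
  item=2: 2+1 = 3
  item=3: 3+1 = 4
  item=4: 4+1 = 5
  item=5: 5+1 = 6
  item=6: 6+1 = 7
Therefore out = [1, 2, 3, 4, 5, 6, 7].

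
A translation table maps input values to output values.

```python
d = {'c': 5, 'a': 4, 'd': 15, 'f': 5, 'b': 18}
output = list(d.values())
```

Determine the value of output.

Step 1: d.values() returns the dictionary values in insertion order.
Therefore output = [5, 4, 15, 5, 18].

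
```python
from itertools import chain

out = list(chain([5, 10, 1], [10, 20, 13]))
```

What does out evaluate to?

Step 1: chain() concatenates iterables: [5, 10, 1] + [10, 20, 13].
Therefore out = [5, 10, 1, 10, 20, 13].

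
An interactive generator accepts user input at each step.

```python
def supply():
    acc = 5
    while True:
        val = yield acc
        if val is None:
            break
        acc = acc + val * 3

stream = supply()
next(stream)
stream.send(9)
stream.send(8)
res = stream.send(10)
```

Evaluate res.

Step 1: next() -> yield acc=5.
Step 2: send(9) -> val=9, acc = 5 + 9*3 = 32, yield 32.
Step 3: send(8) -> val=8, acc = 32 + 8*3 = 56, yield 56.
Step 4: send(10) -> val=10, acc = 56 + 10*3 = 86, yield 86.
Therefore res = 86.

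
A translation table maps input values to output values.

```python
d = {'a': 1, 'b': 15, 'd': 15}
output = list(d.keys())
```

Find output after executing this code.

Step 1: d.keys() returns the dictionary keys in insertion order.
Therefore output = ['a', 'b', 'd'].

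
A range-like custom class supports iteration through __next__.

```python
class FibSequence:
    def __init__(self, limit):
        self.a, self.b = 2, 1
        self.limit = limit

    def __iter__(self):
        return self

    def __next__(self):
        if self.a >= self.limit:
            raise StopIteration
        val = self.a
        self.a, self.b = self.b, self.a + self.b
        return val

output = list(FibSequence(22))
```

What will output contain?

Step 1: Fibonacci-like sequence (a=2, b=1) until >= 22:
  Yield 2, then a,b = 1,3
  Yield 1, then a,b = 3,4
  Yield 3, then a,b = 4,7
  Yield 4, then a,b = 7,11
  Yield 7, then a,b = 11,18
  Yield 11, then a,b = 18,29
  Yield 18, then a,b = 29,47
Step 2: 29 >= 22, stop.
Therefore output = [2, 1, 3, 4, 7, 11, 18].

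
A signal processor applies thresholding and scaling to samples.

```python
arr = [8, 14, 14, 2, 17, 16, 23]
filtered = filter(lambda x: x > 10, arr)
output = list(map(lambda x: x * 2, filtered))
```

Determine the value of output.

Step 1: Filter arr for elements > 10:
  8: removed
  14: kept
  14: kept
  2: removed
  17: kept
  16: kept
  23: kept
Step 2: Map x * 2 on filtered [14, 14, 17, 16, 23]:
  14 -> 28
  14 -> 28
  17 -> 34
  16 -> 32
  23 -> 46
Therefore output = [28, 28, 34, 32, 46].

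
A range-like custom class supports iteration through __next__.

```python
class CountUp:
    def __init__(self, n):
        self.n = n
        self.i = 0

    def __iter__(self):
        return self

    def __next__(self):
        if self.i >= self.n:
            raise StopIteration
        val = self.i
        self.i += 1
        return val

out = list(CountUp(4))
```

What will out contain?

Step 1: CountUp(4) creates an iterator counting 0 to 3.
Step 2: list() consumes all values: [0, 1, 2, 3].
Therefore out = [0, 1, 2, 3].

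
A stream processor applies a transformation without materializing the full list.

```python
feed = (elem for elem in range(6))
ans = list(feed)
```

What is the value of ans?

Step 1: Generator expression iterates range(6): [0, 1, 2, 3, 4, 5].
Step 2: list() collects all values.
Therefore ans = [0, 1, 2, 3, 4, 5].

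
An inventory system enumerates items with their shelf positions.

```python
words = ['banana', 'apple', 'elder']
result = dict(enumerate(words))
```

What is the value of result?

Step 1: enumerate pairs indices with words:
  0 -> 'banana'
  1 -> 'apple'
  2 -> 'elder'
Therefore result = {0: 'banana', 1: 'apple', 2: 'elder'}.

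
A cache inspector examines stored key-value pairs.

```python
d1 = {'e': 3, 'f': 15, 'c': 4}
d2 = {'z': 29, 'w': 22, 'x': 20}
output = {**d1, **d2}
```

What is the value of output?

Step 1: Merge d1 and d2 (d2 values override on key conflicts).
Step 2: d1 has keys ['e', 'f', 'c'], d2 has keys ['z', 'w', 'x'].
Therefore output = {'e': 3, 'f': 15, 'c': 4, 'z': 29, 'w': 22, 'x': 20}.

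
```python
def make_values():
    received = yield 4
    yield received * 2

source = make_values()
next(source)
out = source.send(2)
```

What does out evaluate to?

Step 1: next(source) advances to first yield, producing 4.
Step 2: send(2) resumes, received = 2.
Step 3: yield received * 2 = 2 * 2 = 4.
Therefore out = 4.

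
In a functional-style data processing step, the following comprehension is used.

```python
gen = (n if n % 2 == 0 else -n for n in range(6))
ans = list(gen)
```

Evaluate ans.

Step 1: For each n in range(6), yield n if even, else -n:
  n=0: even, yield 0
  n=1: odd, yield -1
  n=2: even, yield 2
  n=3: odd, yield -3
  n=4: even, yield 4
  n=5: odd, yield -5
Therefore ans = [0, -1, 2, -3, 4, -5].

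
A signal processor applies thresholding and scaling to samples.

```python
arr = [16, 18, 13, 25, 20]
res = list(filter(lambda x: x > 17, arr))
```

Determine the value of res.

Step 1: Filter elements > 17:
  16: removed
  18: kept
  13: removed
  25: kept
  20: kept
Therefore res = [18, 25, 20].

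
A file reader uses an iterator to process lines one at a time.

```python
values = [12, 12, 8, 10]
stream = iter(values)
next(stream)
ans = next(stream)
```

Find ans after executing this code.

Step 1: Create iterator over [12, 12, 8, 10].
Step 2: next() consumes 12.
Step 3: next() returns 12.
Therefore ans = 12.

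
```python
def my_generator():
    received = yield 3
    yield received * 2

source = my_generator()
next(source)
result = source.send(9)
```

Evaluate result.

Step 1: next(source) advances to first yield, producing 3.
Step 2: send(9) resumes, received = 9.
Step 3: yield received * 2 = 9 * 2 = 18.
Therefore result = 18.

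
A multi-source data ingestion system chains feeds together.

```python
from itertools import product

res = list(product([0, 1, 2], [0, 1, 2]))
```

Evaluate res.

Step 1: product([0, 1, 2], [0, 1, 2]) gives all pairs:
  (0, 0)
  (0, 1)
  (0, 2)
  (1, 0)
  (1, 1)
  (1, 2)
  (2, 0)
  (2, 1)
  (2, 2)
Therefore res = [(0, 0), (0, 1), (0, 2), (1, 0), (1, 1), (1, 2), (2, 0), (2, 1), (2, 2)].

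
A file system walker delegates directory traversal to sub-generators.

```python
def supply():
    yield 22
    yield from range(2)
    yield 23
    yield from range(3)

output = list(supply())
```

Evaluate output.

Step 1: Trace yields in order:
  yield 22
  yield 0
  yield 1
  yield 23
  yield 0
  yield 1
  yield 2
Therefore output = [22, 0, 1, 23, 0, 1, 2].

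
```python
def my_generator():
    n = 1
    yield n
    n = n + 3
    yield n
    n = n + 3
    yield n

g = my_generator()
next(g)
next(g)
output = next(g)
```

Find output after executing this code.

Step 1: Trace through generator execution:
  Yield 1: n starts at 1, yield 1
  Yield 2: n = 1 + 3 = 4, yield 4
  Yield 3: n = 4 + 3 = 7, yield 7
Step 2: First next() gets 1, second next() gets the second value, third next() yields 7.
Therefore output = 7.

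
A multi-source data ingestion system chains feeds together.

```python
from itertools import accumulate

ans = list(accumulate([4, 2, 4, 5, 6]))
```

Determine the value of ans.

Step 1: accumulate computes running sums:
  + 4 = 4
  + 2 = 6
  + 4 = 10
  + 5 = 15
  + 6 = 21
Therefore ans = [4, 6, 10, 15, 21].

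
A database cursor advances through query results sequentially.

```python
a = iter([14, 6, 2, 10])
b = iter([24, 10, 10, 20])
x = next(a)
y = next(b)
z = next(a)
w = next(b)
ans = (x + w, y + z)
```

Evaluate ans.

Step 1: a iterates [14, 6, 2, 10], b iterates [24, 10, 10, 20].
Step 2: x = next(a) = 14, y = next(b) = 24.
Step 3: z = next(a) = 6, w = next(b) = 10.
Step 4: ans = (14 + 10, 24 + 6) = (24, 30).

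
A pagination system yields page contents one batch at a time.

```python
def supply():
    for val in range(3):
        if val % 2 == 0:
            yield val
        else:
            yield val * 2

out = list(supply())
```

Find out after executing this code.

Step 1: For each val in range(3), yield val if even, else val*2:
  val=0 (even): yield 0
  val=1 (odd): yield 1*2 = 2
  val=2 (even): yield 2
Therefore out = [0, 2, 2].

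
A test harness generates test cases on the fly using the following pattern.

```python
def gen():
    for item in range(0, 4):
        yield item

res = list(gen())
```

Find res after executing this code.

Step 1: The generator yields each value from range(0, 4).
Step 2: list() consumes all yields: [0, 1, 2, 3].
Therefore res = [0, 1, 2, 3].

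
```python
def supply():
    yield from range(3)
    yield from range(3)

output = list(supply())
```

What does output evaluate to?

Step 1: Trace yields in order:
  yield 0
  yield 1
  yield 2
  yield 0
  yield 1
  yield 2
Therefore output = [0, 1, 2, 0, 1, 2].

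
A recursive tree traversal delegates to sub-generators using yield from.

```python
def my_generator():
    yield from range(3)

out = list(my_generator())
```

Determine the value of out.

Step 1: yield from delegates to the iterable, yielding each element.
Step 2: Collected values: [0, 1, 2].
Therefore out = [0, 1, 2].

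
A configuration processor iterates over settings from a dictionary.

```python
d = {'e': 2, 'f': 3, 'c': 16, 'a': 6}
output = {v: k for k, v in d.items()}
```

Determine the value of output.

Step 1: Invert dict (swap keys and values):
  'e': 2 -> 2: 'e'
  'f': 3 -> 3: 'f'
  'c': 16 -> 16: 'c'
  'a': 6 -> 6: 'a'
Therefore output = {2: 'e', 3: 'f', 16: 'c', 6: 'a'}.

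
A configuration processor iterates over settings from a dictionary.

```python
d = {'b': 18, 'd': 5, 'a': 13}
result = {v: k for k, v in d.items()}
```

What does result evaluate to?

Step 1: Invert dict (swap keys and values):
  'b': 18 -> 18: 'b'
  'd': 5 -> 5: 'd'
  'a': 13 -> 13: 'a'
Therefore result = {18: 'b', 5: 'd', 13: 'a'}.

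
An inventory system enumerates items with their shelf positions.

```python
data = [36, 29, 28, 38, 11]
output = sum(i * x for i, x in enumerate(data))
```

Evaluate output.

Step 1: Compute i * x for each (i, x) in enumerate([36, 29, 28, 38, 11]):
  i=0, x=36: 0*36 = 0
  i=1, x=29: 1*29 = 29
  i=2, x=28: 2*28 = 56
  i=3, x=38: 3*38 = 114
  i=4, x=11: 4*11 = 44
Step 2: sum = 0 + 29 + 56 + 114 + 44 = 243.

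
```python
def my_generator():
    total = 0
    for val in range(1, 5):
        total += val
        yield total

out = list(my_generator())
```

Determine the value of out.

Step 1: Generator accumulates running sum:
  val=1: total = 1, yield 1
  val=2: total = 3, yield 3
  val=3: total = 6, yield 6
  val=4: total = 10, yield 10
Therefore out = [1, 3, 6, 10].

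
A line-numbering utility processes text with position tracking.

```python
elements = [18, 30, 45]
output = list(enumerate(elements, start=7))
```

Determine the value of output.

Step 1: enumerate with start=7:
  (7, 18)
  (8, 30)
  (9, 45)
Therefore output = [(7, 18), (8, 30), (9, 45)].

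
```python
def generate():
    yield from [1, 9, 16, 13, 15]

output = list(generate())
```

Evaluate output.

Step 1: yield from delegates to the iterable, yielding each element.
Step 2: Collected values: [1, 9, 16, 13, 15].
Therefore output = [1, 9, 16, 13, 15].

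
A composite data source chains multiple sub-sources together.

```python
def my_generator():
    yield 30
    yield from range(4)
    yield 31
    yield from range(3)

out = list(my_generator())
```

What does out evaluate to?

Step 1: Trace yields in order:
  yield 30
  yield 0
  yield 1
  yield 2
  yield 3
  yield 31
  yield 0
  yield 1
  yield 2
Therefore out = [30, 0, 1, 2, 3, 31, 0, 1, 2].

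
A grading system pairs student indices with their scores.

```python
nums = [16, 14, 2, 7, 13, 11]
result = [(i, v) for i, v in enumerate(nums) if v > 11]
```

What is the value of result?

Step 1: Filter enumerate([16, 14, 2, 7, 13, 11]) keeping v > 11:
  (0, 16): 16 > 11, included
  (1, 14): 14 > 11, included
  (2, 2): 2 <= 11, excluded
  (3, 7): 7 <= 11, excluded
  (4, 13): 13 > 11, included
  (5, 11): 11 <= 11, excluded
Therefore result = [(0, 16), (1, 14), (4, 13)].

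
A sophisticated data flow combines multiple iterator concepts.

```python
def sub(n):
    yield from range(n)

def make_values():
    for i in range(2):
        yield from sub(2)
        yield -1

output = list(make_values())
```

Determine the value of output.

Step 1: For each i in range(2):
  i=0: yield from sub(2) -> [0, 1], then yield -1
  i=1: yield from sub(2) -> [0, 1], then yield -1
Therefore output = [0, 1, -1, 0, 1, -1].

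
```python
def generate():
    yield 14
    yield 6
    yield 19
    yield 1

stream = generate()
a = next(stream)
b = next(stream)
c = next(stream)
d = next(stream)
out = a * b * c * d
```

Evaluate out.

Step 1: Create generator and consume all values:
  a = next(stream) = 14
  b = next(stream) = 6
  c = next(stream) = 19
  d = next(stream) = 1
Step 2: out = 14 * 6 * 19 * 1 = 1596.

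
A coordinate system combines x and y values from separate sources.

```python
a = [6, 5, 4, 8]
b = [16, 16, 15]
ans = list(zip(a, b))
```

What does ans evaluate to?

Step 1: zip stops at shortest (len(a)=4, len(b)=3):
  Index 0: (6, 16)
  Index 1: (5, 16)
  Index 2: (4, 15)
Step 2: Last element of a (8) has no pair, dropped.
Therefore ans = [(6, 16), (5, 16), (4, 15)].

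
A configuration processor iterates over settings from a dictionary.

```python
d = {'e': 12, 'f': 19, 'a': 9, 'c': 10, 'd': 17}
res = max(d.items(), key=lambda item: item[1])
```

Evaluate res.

Step 1: Find item with maximum value:
  ('e', 12)
  ('f', 19)
  ('a', 9)
  ('c', 10)
  ('d', 17)
Step 2: Maximum value is 19 at key 'f'.
Therefore res = ('f', 19).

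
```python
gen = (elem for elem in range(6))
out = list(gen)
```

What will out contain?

Step 1: Generator expression iterates range(6): [0, 1, 2, 3, 4, 5].
Step 2: list() collects all values.
Therefore out = [0, 1, 2, 3, 4, 5].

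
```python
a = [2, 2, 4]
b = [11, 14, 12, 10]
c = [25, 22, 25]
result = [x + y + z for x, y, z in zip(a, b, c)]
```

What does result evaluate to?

Step 1: zip three lists (truncates to shortest, len=3):
  2 + 11 + 25 = 38
  2 + 14 + 22 = 38
  4 + 12 + 25 = 41
Therefore result = [38, 38, 41].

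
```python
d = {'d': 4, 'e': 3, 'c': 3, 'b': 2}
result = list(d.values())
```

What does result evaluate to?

Step 1: d.values() returns the dictionary values in insertion order.
Therefore result = [4, 3, 3, 2].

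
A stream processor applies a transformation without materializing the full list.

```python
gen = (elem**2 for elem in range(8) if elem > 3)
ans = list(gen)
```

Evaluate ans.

Step 1: For range(8), keep elem > 3, then square:
  elem=0: 0 <= 3, excluded
  elem=1: 1 <= 3, excluded
  elem=2: 2 <= 3, excluded
  elem=3: 3 <= 3, excluded
  elem=4: 4 > 3, yield 4**2 = 16
  elem=5: 5 > 3, yield 5**2 = 25
  elem=6: 6 > 3, yield 6**2 = 36
  elem=7: 7 > 3, yield 7**2 = 49
Therefore ans = [16, 25, 36, 49].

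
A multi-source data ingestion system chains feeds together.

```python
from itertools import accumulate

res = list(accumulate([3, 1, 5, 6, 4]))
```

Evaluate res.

Step 1: accumulate computes running sums:
  + 3 = 3
  + 1 = 4
  + 5 = 9
  + 6 = 15
  + 4 = 19
Therefore res = [3, 4, 9, 15, 19].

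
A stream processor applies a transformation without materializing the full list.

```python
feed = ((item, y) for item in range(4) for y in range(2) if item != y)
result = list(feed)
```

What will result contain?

Step 1: Nested generator over range(4) x range(2) where item != y:
  (0, 0): excluded (item == y)
  (0, 1): included
  (1, 0): included
  (1, 1): excluded (item == y)
  (2, 0): included
  (2, 1): included
  (3, 0): included
  (3, 1): included
Therefore result = [(0, 1), (1, 0), (2, 0), (2, 1), (3, 0), (3, 1)].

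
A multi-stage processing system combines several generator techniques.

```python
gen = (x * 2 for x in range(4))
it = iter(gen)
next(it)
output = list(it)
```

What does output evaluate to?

Step 1: Generator produces [0, 2, 4, 6].
Step 2: next(it) consumes first element (0).
Step 3: list(it) collects remaining: [2, 4, 6].
Therefore output = [2, 4, 6].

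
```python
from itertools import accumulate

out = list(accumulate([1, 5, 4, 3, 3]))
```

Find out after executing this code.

Step 1: accumulate computes running sums:
  + 1 = 1
  + 5 = 6
  + 4 = 10
  + 3 = 13
  + 3 = 16
Therefore out = [1, 6, 10, 13, 16].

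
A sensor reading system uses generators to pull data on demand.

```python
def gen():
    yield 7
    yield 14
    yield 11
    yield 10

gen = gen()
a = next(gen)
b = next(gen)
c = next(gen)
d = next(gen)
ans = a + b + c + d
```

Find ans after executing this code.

Step 1: Create generator and consume all values:
  a = next(gen) = 7
  b = next(gen) = 14
  c = next(gen) = 11
  d = next(gen) = 10
Step 2: ans = 7 + 14 + 11 + 10 = 42.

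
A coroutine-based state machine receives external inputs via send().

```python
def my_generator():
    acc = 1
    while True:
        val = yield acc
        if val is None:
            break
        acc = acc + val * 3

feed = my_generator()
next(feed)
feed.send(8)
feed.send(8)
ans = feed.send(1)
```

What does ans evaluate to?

Step 1: next() -> yield acc=1.
Step 2: send(8) -> val=8, acc = 1 + 8*3 = 25, yield 25.
Step 3: send(8) -> val=8, acc = 25 + 8*3 = 49, yield 49.
Step 4: send(1) -> val=1, acc = 49 + 1*3 = 52, yield 52.
Therefore ans = 52.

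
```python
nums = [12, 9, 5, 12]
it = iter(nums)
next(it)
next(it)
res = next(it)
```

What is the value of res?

Step 1: Create iterator over [12, 9, 5, 12].
Step 2: next() consumes 12.
Step 3: next() consumes 9.
Step 4: next() returns 5.
Therefore res = 5.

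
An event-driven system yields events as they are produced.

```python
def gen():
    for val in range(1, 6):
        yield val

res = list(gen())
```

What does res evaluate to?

Step 1: The generator yields each value from range(1, 6).
Step 2: list() consumes all yields: [1, 2, 3, 4, 5].
Therefore res = [1, 2, 3, 4, 5].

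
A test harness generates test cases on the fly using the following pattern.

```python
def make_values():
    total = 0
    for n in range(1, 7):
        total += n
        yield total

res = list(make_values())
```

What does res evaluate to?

Step 1: Generator accumulates running sum:
  n=1: total = 1, yield 1
  n=2: total = 3, yield 3
  n=3: total = 6, yield 6
  n=4: total = 10, yield 10
  n=5: total = 15, yield 15
  n=6: total = 21, yield 21
Therefore res = [1, 3, 6, 10, 15, 21].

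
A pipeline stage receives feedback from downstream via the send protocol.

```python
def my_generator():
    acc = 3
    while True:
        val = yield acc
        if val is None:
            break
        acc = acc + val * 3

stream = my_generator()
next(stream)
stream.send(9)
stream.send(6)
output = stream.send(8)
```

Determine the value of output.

Step 1: next() -> yield acc=3.
Step 2: send(9) -> val=9, acc = 3 + 9*3 = 30, yield 30.
Step 3: send(6) -> val=6, acc = 30 + 6*3 = 48, yield 48.
Step 4: send(8) -> val=8, acc = 48 + 8*3 = 72, yield 72.
Therefore output = 72.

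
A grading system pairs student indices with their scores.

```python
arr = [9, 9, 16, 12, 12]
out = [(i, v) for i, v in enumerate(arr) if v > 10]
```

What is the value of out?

Step 1: Filter enumerate([9, 9, 16, 12, 12]) keeping v > 10:
  (0, 9): 9 <= 10, excluded
  (1, 9): 9 <= 10, excluded
  (2, 16): 16 > 10, included
  (3, 12): 12 > 10, included
  (4, 12): 12 > 10, included
Therefore out = [(2, 16), (3, 12), (4, 12)].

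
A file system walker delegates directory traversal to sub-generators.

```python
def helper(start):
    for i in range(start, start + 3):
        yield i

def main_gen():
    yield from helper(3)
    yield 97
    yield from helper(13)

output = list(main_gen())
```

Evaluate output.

Step 1: main_gen() delegates to helper(3):
  yield 3
  yield 4
  yield 5
Step 2: yield 97
Step 3: Delegates to helper(13):
  yield 13
  yield 14
  yield 15
Therefore output = [3, 4, 5, 97, 13, 14, 15].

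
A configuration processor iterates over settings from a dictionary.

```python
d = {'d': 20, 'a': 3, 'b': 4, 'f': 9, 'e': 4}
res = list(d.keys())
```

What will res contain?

Step 1: d.keys() returns the dictionary keys in insertion order.
Therefore res = ['d', 'a', 'b', 'f', 'e'].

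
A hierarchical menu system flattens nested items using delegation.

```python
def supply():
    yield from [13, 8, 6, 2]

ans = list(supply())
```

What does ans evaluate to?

Step 1: yield from delegates to the iterable, yielding each element.
Step 2: Collected values: [13, 8, 6, 2].
Therefore ans = [13, 8, 6, 2].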